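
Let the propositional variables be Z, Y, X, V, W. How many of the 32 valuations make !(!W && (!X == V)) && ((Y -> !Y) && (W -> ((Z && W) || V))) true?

10

Initial set: {(!(!W && (!X == V)) && ((Y -> !Y) && (W -> ((Z && W) || V))))}.
(!(!W && (!X == V)) && ((Y -> !Y) && (W -> ((Z && W) || V)))): α-rule — add !(!W && (!X == V)), ((Y -> !Y) && (W -> ((Z && W) || V))).
((Y -> !Y) && (W -> ((Z && W) || V))): α-rule — add (Y -> !Y), (W -> ((Z && W) || V)).
!(!W && (!X == V)): β-rule — branch into !!W  //  !(!X == V).
  branch 1 (add !!W):
    (Y -> !Y): β-rule — branch into !Y  //  !Y.
      branch 1.1 (add !Y):
        (W -> ((Z && W) || V)): β-rule — branch into !W  //  ((Z && W) || V).
          branch 1.1.1 (add !W):
            × closes — contains both W and !W.
          branch 1.1.2 (add ((Z && W) || V)):
            ((Z && W) || V): β-rule — branch into (Z && W)  //  V.
              branch 1.1.2.1 (add (Z && W)):
                (Z && W): α-rule — add Z, W.
                ○ open, literals {W=T, Y=F, Z=T}.
              branch 1.1.2.2 (add V):
                ○ open, literals {V=T, W=T, Y=F}.
      branch 1.2 (add !Y):
        (W -> ((Z && W) || V)): β-rule — branch into !W  //  ((Z && W) || V).
          branch 1.2.1 (add !W):
            × closes — contains both W and !W.
          branch 1.2.2 (add ((Z && W) || V)):
            ((Z && W) || V): β-rule — branch into (Z && W)  //  V.
              branch 1.2.2.1 (add (Z && W)):
                (Z && W): α-rule — add Z, W.
                ○ open, literals {W=T, Y=F, Z=T}.
              branch 1.2.2.2 (add V):
                ○ open, literals {V=T, W=T, Y=F}.
  branch 2 (add !(!X == V)):
    (Y -> !Y): β-rule — branch into !Y  //  !Y.
      branch 2.1 (add !Y):
        (W -> ((Z && W) || V)): β-rule — branch into !W  //  ((Z && W) || V).
          branch 2.1.1 (add !W):
            !(!X == V): β-rule — branch into !X, !V  //  !!X, V.
              branch 2.1.1.1 (add !X, !V):
                ○ open, literals {V=F, W=F, X=F, Y=F}.
              branch 2.1.1.2 (add !!X, V):
                ○ open, literals {V=T, W=F, X=T, Y=F}.
          branch 2.1.2 (add ((Z && W) || V)):
            !(!X == V): β-rule — branch into !X, !V  //  !!X, V.
              branch 2.1.2.1 (add !X, !V):
                ((Z && W) || V): β-rule — branch into (Z && W)  //  V.
                  branch 2.1.2.1.1 (add (Z && W)):
                    (Z && W): α-rule — add Z, W.
                    ○ open, literals {V=F, W=T, X=F, Y=F, Z=T}.
                  branch 2.1.2.1.2 (add V):
                    × closes — contains both V and !V.
              branch 2.1.2.2 (add !!X, V):
                ((Z && W) || V): β-rule — branch into (Z && W)  //  V.
                  branch 2.1.2.2.1 (add (Z && W)):
                    (Z && W): α-rule — add Z, W.
                    ○ open, literals {V=T, W=T, X=T, Y=F, Z=T}.
                  branch 2.1.2.2.2 (add V):
                    ○ open, literals {V=T, X=T, Y=F}.
      branch 2.2 (add !Y):
        (W -> ((Z && W) || V)): β-rule — branch into !W  //  ((Z && W) || V).
          branch 2.2.1 (add !W):
            !(!X == V): β-rule — branch into !X, !V  //  !!X, V.
              branch 2.2.1.1 (add !X, !V):
                ○ open, literals {V=F, W=F, X=F, Y=F}.
              branch 2.2.1.2 (add !!X, V):
                ○ open, literals {V=T, W=F, X=T, Y=F}.
          branch 2.2.2 (add ((Z && W) || V)):
            !(!X == V): β-rule — branch into !X, !V  //  !!X, V.
              branch 2.2.2.1 (add !X, !V):
                ((Z && W) || V): β-rule — branch into (Z && W)  //  V.
                  branch 2.2.2.1.1 (add (Z && W)):
                    (Z && W): α-rule — add Z, W.
                    ○ open, literals {V=F, W=T, X=F, Y=F, Z=T}.
                  branch 2.2.2.1.2 (add V):
                    × closes — contains both V and !V.
              branch 2.2.2.2 (add !!X, V):
                ((Z && W) || V): β-rule — branch into (Z && W)  //  V.
                  branch 2.2.2.2.1 (add (Z && W)):
                    (Z && W): α-rule — add Z, W.
                    ○ open, literals {V=T, W=T, X=T, Y=F, Z=T}.
                  branch 2.2.2.2.2 (add V):
                    ○ open, literals {V=T, X=T, Y=F}.
4 branches closed, 14 open.
Each open branch fixes some atoms; the unmentioned ones are free. Counting distinct full assignments: branch {W=T, Y=F, Z=T} (X, V) contributes 4 new; branch {V=T, W=T, Y=F} (Z, X) contributes 2 new; branch {W=T, Y=F, Z=T} (X, V) contributes 0 new; branch {V=T, W=T, Y=F} (Z, X) contributes 0 new; branch {V=F, W=F, X=F, Y=F} (Z) contributes 2 new; branch {V=T, W=F, X=T, Y=F} (Z) contributes 2 new; branch {V=F, W=T, X=F, Y=F, Z=T} (none free) contributes 0 new; branch {V=T, W=T, X=T, Y=F, Z=T} (none free) contributes 0 new; branch {V=T, X=T, Y=F} (Z, W) contributes 0 new; branch {V=F, W=F, X=F, Y=F} (Z) contributes 0 new; branch {V=T, W=F, X=T, Y=F} (Z) contributes 0 new; branch {V=F, W=T, X=F, Y=F, Z=T} (none free) contributes 0 new; branch {V=T, W=T, X=T, Y=F, Z=T} (none free) contributes 0 new; branch {V=T, X=T, Y=F} (Z, W) contributes 0 new. Total: 10.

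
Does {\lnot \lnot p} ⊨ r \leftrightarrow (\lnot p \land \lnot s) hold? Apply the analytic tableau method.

No

Initial set: {T \lnot \lnot p; F (r \leftrightarrow (\lnot p \land \lnot s))}.
T \lnot \lnot p: drop double negation, giving T p.
F (r \leftrightarrow (\lnot p \land \lnot s)): β-rule — branch into T r, F (\lnot p \land \lnot s)  //  F r, T (\lnot p \land \lnot s).
  branch 1 (add T r, F (\lnot p \land \lnot s)):
    F (\lnot p \land \lnot s): β-rule — branch into F \lnot p  //  F \lnot s.
      branch 1.1 (add F \lnot p):
        ○ open, literals {p=T, r=T}.
      branch 1.2 (add F \lnot s):
        ○ open, literals {p=T, r=T, s=T}.
  branch 2 (add F r, T (\lnot p \land \lnot s)):
    T (\lnot p \land \lnot s): α-rule — add T \lnot p, T \lnot s.
    × closes — contains both p and \lnot p.
1 branch closed, 2 open.
An open branch gives a countermodel: p=T, r=T (unmentioned atoms arbitrary); the premises hold there but the conclusion fails.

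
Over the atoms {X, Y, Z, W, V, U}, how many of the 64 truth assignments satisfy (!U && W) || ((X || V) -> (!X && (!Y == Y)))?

Initial set: {((!U && W) || ((X || V) -> (!X && (!Y == Y))))}.
((!U && W) || ((X || V) -> (!X && (!Y == Y)))): β-rule — branch into (!U && W)  //  ((X || V) -> (!X && (!Y == Y))).
  branch 1 (add (!U && W)):
    (!U && W): α-rule — add !U, W.
    ○ open, literals {U=F, W=T}.
  branch 2 (add ((X || V) -> (!X && (!Y == Y)))):
    ((X || V) -> (!X && (!Y == Y))): β-rule — branch into !(X || V)  //  (!X && (!Y == Y)).
      branch 2.1 (add !(X || V)):
        !(X || V): α-rule — add !X, !V.
        ○ open, literals {V=F, X=F}.
      branch 2.2 (add (!X && (!Y == Y))):
        (!X && (!Y == Y)): α-rule — add !X, (!Y == Y).
        (!Y == Y): β-rule — branch into !Y, Y  //  !!Y, !Y.
          branch 2.2.1 (add !Y, Y):
            × closes — contains both Y and !Y.
          branch 2.2.2 (add !!Y, !Y):
            × closes — contains both Y and !Y.
2 branches closed, 2 open.
Each open branch fixes some atoms; the unmentioned ones are free. Counting distinct full assignments: branch {U=F, W=T} (X, Y, Z, V) contributes 16 new; branch {V=F, X=F} (Y, Z, W, U) contributes 12 new. Total: 28.

28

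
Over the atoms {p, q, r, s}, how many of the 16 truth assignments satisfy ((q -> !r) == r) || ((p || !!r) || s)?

14

Initial set: {T (((q -> !r) == r) || ((p || !!r) || s))}.
T (((q -> !r) == r) || ((p || !!r) || s)): β-rule — branch into T ((q -> !r) == r)  //  T ((p || !!r) || s).
  branch 1 (add T ((q -> !r) == r)):
    T ((q -> !r) == r): β-rule — branch into T (q -> !r), T r  //  F (q -> !r), F r.
      branch 1.1 (add T (q -> !r), T r):
        T (q -> !r): β-rule — branch into F q  //  T !r.
          branch 1.1.1 (add F q):
            ○ open, literals {q=F, r=T}.
          branch 1.1.2 (add T !r):
            × closes — contains both r and !r.
      branch 1.2 (add F (q -> !r), F r):
        F (q -> !r): α-rule — add T q, F !r.
        × closes — contains both r and !r.
  branch 2 (add T ((p || !!r) || s)):
    T ((p || !!r) || s): β-rule — branch into T (p || !!r)  //  T s.
      branch 2.1 (add T (p || !!r)):
        T (p || !!r): β-rule — branch into T p  //  T !!r.
          branch 2.1.1 (add T p):
            ○ open, literals {p=T}.
          branch 2.1.2 (add T !!r):
            T !!r: drop double negation, giving T r.
            ○ open, literals {r=T}.
      branch 2.2 (add T s):
        ○ open, literals {s=T}.
2 branches closed, 4 open.
Each open branch fixes some atoms; the unmentioned ones are free. Counting distinct full assignments: branch {q=F, r=T} (p, s) contributes 4 new; branch {p=T} (q, r, s) contributes 6 new; branch {r=T} (p, q, s) contributes 2 new; branch {s=T} (p, q, r) contributes 2 new. Total: 14.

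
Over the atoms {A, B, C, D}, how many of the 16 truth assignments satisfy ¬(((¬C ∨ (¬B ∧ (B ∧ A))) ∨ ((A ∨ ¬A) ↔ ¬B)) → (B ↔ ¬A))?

6

Initial set: {¬(((¬C ∨ (¬B ∧ (B ∧ A))) ∨ ((A ∨ ¬A) ↔ ¬B)) → (B ↔ ¬A))}.
¬(((¬C ∨ (¬B ∧ (B ∧ A))) ∨ ((A ∨ ¬A) ↔ ¬B)) → (B ↔ ¬A)): α-rule — add ((¬C ∨ (¬B ∧ (B ∧ A))) ∨ ((A ∨ ¬A) ↔ ¬B)), ¬(B ↔ ¬A).
((¬C ∨ (¬B ∧ (B ∧ A))) ∨ ((A ∨ ¬A) ↔ ¬B)): β-rule — branch into (¬C ∨ (¬B ∧ (B ∧ A)))  //  ((A ∨ ¬A) ↔ ¬B).
  branch 1 (add (¬C ∨ (¬B ∧ (B ∧ A)))):
    ¬(B ↔ ¬A): β-rule — branch into B, ¬¬A  //  ¬B, ¬A.
      branch 1.1 (add B, ¬¬A):
        (¬C ∨ (¬B ∧ (B ∧ A))): β-rule — branch into ¬C  //  (¬B ∧ (B ∧ A)).
          branch 1.1.1 (add ¬C):
            ○ open, literals {A=T, B=T, C=F}.
          branch 1.1.2 (add (¬B ∧ (B ∧ A))):
            (¬B ∧ (B ∧ A)): α-rule — add ¬B, (B ∧ A).
            × closes — contains both B and ¬B.
      branch 1.2 (add ¬B, ¬A):
        (¬C ∨ (¬B ∧ (B ∧ A))): β-rule — branch into ¬C  //  (¬B ∧ (B ∧ A)).
          branch 1.2.1 (add ¬C):
            ○ open, literals {A=F, B=F, C=F}.
          branch 1.2.2 (add (¬B ∧ (B ∧ A))):
            (¬B ∧ (B ∧ A)): α-rule — add ¬B, (B ∧ A).
            (B ∧ A): α-rule — add B, A.
            × closes — contains both B and ¬B.
  branch 2 (add ((A ∨ ¬A) ↔ ¬B)):
    ¬(B ↔ ¬A): β-rule — branch into B, ¬¬A  //  ¬B, ¬A.
      branch 2.1 (add B, ¬¬A):
        ((A ∨ ¬A) ↔ ¬B): β-rule — branch into (A ∨ ¬A), ¬B  //  ¬(A ∨ ¬A), ¬¬B.
          branch 2.1.1 (add (A ∨ ¬A), ¬B):
            × closes — contains both B and ¬B.
          branch 2.1.2 (add ¬(A ∨ ¬A), ¬¬B):
            ¬(A ∨ ¬A): α-rule — add ¬A, ¬¬A.
            × closes — contains both A and ¬A.
      branch 2.2 (add ¬B, ¬A):
        ((A ∨ ¬A) ↔ ¬B): β-rule — branch into (A ∨ ¬A), ¬B  //  ¬(A ∨ ¬A), ¬¬B.
          branch 2.2.1 (add (A ∨ ¬A), ¬B):
            (A ∨ ¬A): β-rule — branch into A  //  ¬A.
              branch 2.2.1.1 (add A):
                × closes — contains both A and ¬A.
              branch 2.2.1.2 (add ¬A):
                ○ open, literals {A=F, B=F}.
          branch 2.2.2 (add ¬(A ∨ ¬A), ¬¬B):
            × closes — contains both B and ¬B.
6 branches closed, 3 open.
Each open branch fixes some atoms; the unmentioned ones are free. Counting distinct full assignments: branch {A=T, B=T, C=F} (D) contributes 2 new; branch {A=F, B=F, C=F} (D) contributes 2 new; branch {A=F, B=F} (C, D) contributes 2 new. Total: 6.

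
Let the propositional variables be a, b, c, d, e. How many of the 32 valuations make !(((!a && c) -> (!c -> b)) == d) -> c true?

24

Initial set: {(!(((!a && c) -> (!c -> b)) == d) -> c)}.
(!(((!a && c) -> (!c -> b)) == d) -> c): β-rule — branch into !!(((!a && c) -> (!c -> b)) == d)  //  c.
  branch 1 (add !!(((!a && c) -> (!c -> b)) == d)):
    !!(((!a && c) -> (!c -> b)) == d): β-rule — branch into ((!a && c) -> (!c -> b)), d  //  !((!a && c) -> (!c -> b)), !d.
      branch 1.1 (add ((!a && c) -> (!c -> b)), d):
        ((!a && c) -> (!c -> b)): β-rule — branch into !(!a && c)  //  (!c -> b).
          branch 1.1.1 (add !(!a && c)):
            !(!a && c): β-rule — branch into !!a  //  !c.
              branch 1.1.1.1 (add !!a):
                ○ open, literals {a=T, d=T}.
              branch 1.1.1.2 (add !c):
                ○ open, literals {c=F, d=T}.
          branch 1.1.2 (add (!c -> b)):
            (!c -> b): β-rule — branch into !!c  //  b.
              branch 1.1.2.1 (add !!c):
                ○ open, literals {c=T, d=T}.
              branch 1.1.2.2 (add b):
                ○ open, literals {b=T, d=T}.
      branch 1.2 (add !((!a && c) -> (!c -> b)), !d):
        !((!a && c) -> (!c -> b)): α-rule — add (!a && c), !(!c -> b).
        (!a && c): α-rule — add !a, c.
        !(!c -> b): α-rule — add !c, !b.
        × closes — contains both c and !c.
  branch 2 (add c):
    ○ open, literals {c=T}.
1 branch closed, 5 open.
Each open branch fixes some atoms; the unmentioned ones are free. Counting distinct full assignments: branch {a=T, d=T} (b, c, e) contributes 8 new; branch {c=F, d=T} (a, b, e) contributes 4 new; branch {c=T, d=T} (a, b, e) contributes 4 new; branch {b=T, d=T} (a, c, e) contributes 0 new; branch {c=T} (a, b, d, e) contributes 8 new. Total: 24.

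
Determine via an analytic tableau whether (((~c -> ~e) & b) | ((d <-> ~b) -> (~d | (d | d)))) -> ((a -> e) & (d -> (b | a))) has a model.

Initial set: {((((~c -> ~e) & b) | ((d <-> ~b) -> (~d | (d | d)))) -> ((a -> e) & (d -> (b | a))))}.
((((~c -> ~e) & b) | ((d <-> ~b) -> (~d | (d | d)))) -> ((a -> e) & (d -> (b | a)))): β-rule — branch into ~(((~c -> ~e) & b) | ((d <-> ~b) -> (~d | (d | d))))  //  ((a -> e) & (d -> (b | a))).
  branch 1 (add ~(((~c -> ~e) & b) | ((d <-> ~b) -> (~d | (d | d))))):
    ~(((~c -> ~e) & b) | ((d <-> ~b) -> (~d | (d | d)))): α-rule — add ~((~c -> ~e) & b), ~((d <-> ~b) -> (~d | (d | d))).
    ~((d <-> ~b) -> (~d | (d | d))): α-rule — add (d <-> ~b), ~(~d | (d | d)).
    ~(~d | (d | d)): α-rule — add ~~d, ~(d | d).
    ~(d | d): α-rule — add ~d, ~d.
    × closes — contains both d and ~d.
  branch 2 (add ((a -> e) & (d -> (b | a)))):
    ((a -> e) & (d -> (b | a))): α-rule — add (a -> e), (d -> (b | a)).
    (a -> e): β-rule — branch into ~a  //  e.
      branch 2.1 (add ~a):
        (d -> (b | a)): β-rule — branch into ~d  //  (b | a).
          branch 2.1.1 (add ~d):
            ○ open, literals {a=false, d=false}.
          branch 2.1.2 (add (b | a)):
            (b | a): β-rule — branch into b  //  a.
              branch 2.1.2.1 (add b):
                ○ open, literals {a=false, b=true}.
              branch 2.1.2.2 (add a):
                × closes — contains both a and ~a.
      branch 2.2 (add e):
        (d -> (b | a)): β-rule — branch into ~d  //  (b | a).
          branch 2.2.1 (add ~d):
            ○ open, literals {d=false, e=true}.
          branch 2.2.2 (add (b | a)):
            (b | a): β-rule — branch into b  //  a.
              branch 2.2.2.1 (add b):
                ○ open, literals {b=true, e=true}.
              branch 2.2.2.2 (add a):
                ○ open, literals {a=true, e=true}.
2 branches closed, 5 open.
An open branch gives a satisfying assignment: a=false, d=false.

Satisfiable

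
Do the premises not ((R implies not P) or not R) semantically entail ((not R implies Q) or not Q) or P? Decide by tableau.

Yes

Initial set: {not ((R implies not P) or not R); not (((not R implies Q) or not Q) or P)}.
not ((R implies not P) or not R): α-rule — add not (R implies not P), not not R.
not (((not R implies Q) or not Q) or P): α-rule — add not ((not R implies Q) or not Q), not P.
not (R implies not P): α-rule — add R, not not P.
× closes — contains both P and not P.
All 1 branch closes.
Every branch closed, so the premises entail the conclusion.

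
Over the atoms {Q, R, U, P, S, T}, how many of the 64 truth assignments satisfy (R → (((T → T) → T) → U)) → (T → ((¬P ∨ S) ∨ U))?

62

Initial set: {((R → (((T → T) → T) → U)) → (T → ((¬P ∨ S) ∨ U)))}.
((R → (((T → T) → T) → U)) → (T → ((¬P ∨ S) ∨ U))): β-rule — branch into ¬(R → (((T → T) → T) → U))  //  (T → ((¬P ∨ S) ∨ U)).
  branch 1 (add ¬(R → (((T → T) → T) → U))):
    ¬(R → (((T → T) → T) → U)): α-rule — add R, ¬(((T → T) → T) → U).
    ¬(((T → T) → T) → U): α-rule — add ((T → T) → T), ¬U.
    ((T → T) → T): β-rule — branch into ¬(T → T)  //  T.
      branch 1.1 (add ¬(T → T)):
        ¬(T → T): α-rule — add T, ¬T.
        × closes — contains both T and ¬T.
      branch 1.2 (add T):
        ○ open, literals {R=true, T=true, U=false}.
  branch 2 (add (T → ((¬P ∨ S) ∨ U))):
    (T → ((¬P ∨ S) ∨ U)): β-rule — branch into ¬T  //  ((¬P ∨ S) ∨ U).
      branch 2.1 (add ¬T):
        ○ open, literals {T=false}.
      branch 2.2 (add ((¬P ∨ S) ∨ U)):
        ((¬P ∨ S) ∨ U): β-rule — branch into (¬P ∨ S)  //  U.
          branch 2.2.1 (add (¬P ∨ S)):
            (¬P ∨ S): β-rule — branch into ¬P  //  S.
              branch 2.2.1.1 (add ¬P):
                ○ open, literals {P=false}.
              branch 2.2.1.2 (add S):
                ○ open, literals {S=true}.
          branch 2.2.2 (add U):
            ○ open, literals {U=true}.
1 branch closed, 5 open.
Each open branch fixes some atoms; the unmentioned ones are free. Counting distinct full assignments: branch {R=true, T=true, U=false} (Q, P, S) contributes 8 new; branch {T=false} (Q, R, U, P, S) contributes 32 new; branch {P=false} (Q, R, U, S, T) contributes 12 new; branch {S=true} (Q, R, U, P, T) contributes 6 new; branch {U=true} (Q, R, P, S, T) contributes 4 new. Total: 62.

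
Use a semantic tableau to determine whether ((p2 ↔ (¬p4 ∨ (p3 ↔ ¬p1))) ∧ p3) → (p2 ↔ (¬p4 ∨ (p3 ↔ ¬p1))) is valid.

Valid

Assume the negation and expand:
Initial set: {¬(((p2 ↔ (¬p4 ∨ (p3 ↔ ¬p1))) ∧ p3) → (p2 ↔ (¬p4 ∨ (p3 ↔ ¬p1))))}.
¬(((p2 ↔ (¬p4 ∨ (p3 ↔ ¬p1))) ∧ p3) → (p2 ↔ (¬p4 ∨ (p3 ↔ ¬p1)))): α-rule — add ((p2 ↔ (¬p4 ∨ (p3 ↔ ¬p1))) ∧ p3), ¬(p2 ↔ (¬p4 ∨ (p3 ↔ ¬p1))).
((p2 ↔ (¬p4 ∨ (p3 ↔ ¬p1))) ∧ p3): α-rule — add (p2 ↔ (¬p4 ∨ (p3 ↔ ¬p1))), p3.
¬(p2 ↔ (¬p4 ∨ (p3 ↔ ¬p1))): β-rule — branch into p2, ¬(¬p4 ∨ (p3 ↔ ¬p1))  //  ¬p2, (¬p4 ∨ (p3 ↔ ¬p1)).
  branch 1 (add p2, ¬(¬p4 ∨ (p3 ↔ ¬p1))):
    ¬(¬p4 ∨ (p3 ↔ ¬p1)): α-rule — add ¬¬p4, ¬(p3 ↔ ¬p1).
    (p2 ↔ (¬p4 ∨ (p3 ↔ ¬p1))): β-rule — branch into p2, (¬p4 ∨ (p3 ↔ ¬p1))  //  ¬p2, ¬(¬p4 ∨ (p3 ↔ ¬p1)).
      branch 1.1 (add p2, (¬p4 ∨ (p3 ↔ ¬p1))):
        ¬(p3 ↔ ¬p1): β-rule — branch into p3, ¬¬p1  //  ¬p3, ¬p1.
          branch 1.1.1 (add p3, ¬¬p1):
            (¬p4 ∨ (p3 ↔ ¬p1)): β-rule — branch into ¬p4  //  (p3 ↔ ¬p1).
              branch 1.1.1.1 (add ¬p4):
                × closes — contains both p4 and ¬p4.
              branch 1.1.1.2 (add (p3 ↔ ¬p1)):
                (p3 ↔ ¬p1): β-rule — branch into p3, ¬p1  //  ¬p3, ¬¬p1.
                  branch 1.1.1.2.1 (add p3, ¬p1):
                    × closes — contains both p1 and ¬p1.
                  branch 1.1.1.2.2 (add ¬p3, ¬¬p1):
                    × closes — contains both p3 and ¬p3.
          branch 1.1.2 (add ¬p3, ¬p1):
            × closes — contains both p3 and ¬p3.
      branch 1.2 (add ¬p2, ¬(¬p4 ∨ (p3 ↔ ¬p1))):
        × closes — contains both p2 and ¬p2.
  branch 2 (add ¬p2, (¬p4 ∨ (p3 ↔ ¬p1))):
    (p2 ↔ (¬p4 ∨ (p3 ↔ ¬p1))): β-rule — branch into p2, (¬p4 ∨ (p3 ↔ ¬p1))  //  ¬p2, ¬(¬p4 ∨ (p3 ↔ ¬p1)).
      branch 2.1 (add p2, (¬p4 ∨ (p3 ↔ ¬p1))):
        × closes — contains both p2 and ¬p2.
      branch 2.2 (add ¬p2, ¬(¬p4 ∨ (p3 ↔ ¬p1))):
        ¬(¬p4 ∨ (p3 ↔ ¬p1)): α-rule — add ¬¬p4, ¬(p3 ↔ ¬p1).
        (¬p4 ∨ (p3 ↔ ¬p1)): β-rule — branch into ¬p4  //  (p3 ↔ ¬p1).
          branch 2.2.1 (add ¬p4):
            × closes — contains both p4 and ¬p4.
          branch 2.2.2 (add (p3 ↔ ¬p1)):
            ¬(p3 ↔ ¬p1): β-rule — branch into p3, ¬¬p1  //  ¬p3, ¬p1.
              branch 2.2.2.1 (add p3, ¬¬p1):
                (p3 ↔ ¬p1): β-rule — branch into p3, ¬p1  //  ¬p3, ¬¬p1.
                  branch 2.2.2.1.1 (add p3, ¬p1):
                    × closes — contains both p1 and ¬p1.
                  branch 2.2.2.1.2 (add ¬p3, ¬¬p1):
                    × closes — contains both p3 and ¬p3.
              branch 2.2.2.2 (add ¬p3, ¬p1):
                × closes — contains both p3 and ¬p3.
All 10 branches close.
Every branch closed, so the negation is unsatisfiable and the formula is valid.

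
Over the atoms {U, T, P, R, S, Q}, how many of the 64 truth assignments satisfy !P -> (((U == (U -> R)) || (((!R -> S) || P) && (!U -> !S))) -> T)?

56

Initial set: {T (!P -> (((U == (U -> R)) || (((!R -> S) || P) && (!U -> !S))) -> T))}.
T (!P -> (((U == (U -> R)) || (((!R -> S) || P) && (!U -> !S))) -> T)): β-rule — branch into F !P  //  T (((U == (U -> R)) || (((!R -> S) || P) && (!U -> !S))) -> T).
  branch 1 (add F !P):
    ○ open, literals {P=1}.
  branch 2 (add T (((U == (U -> R)) || (((!R -> S) || P) && (!U -> !S))) -> T)):
    T (((U == (U -> R)) || (((!R -> S) || P) && (!U -> !S))) -> T): β-rule — branch into F ((U == (U -> R)) || (((!R -> S) || P) && (!U -> !S)))  //  T T.
      branch 2.1 (add F ((U == (U -> R)) || (((!R -> S) || P) && (!U -> !S)))):
        F ((U == (U -> R)) || (((!R -> S) || P) && (!U -> !S))): α-rule — add F (U == (U -> R)), F (((!R -> S) || P) && (!U -> !S)).
        F (U == (U -> R)): β-rule — branch into T U, F (U -> R)  //  F U, T (U -> R).
          branch 2.1.1 (add T U, F (U -> R)):
            F (U -> R): α-rule — add T U, F R.
            F (((!R -> S) || P) && (!U -> !S)): β-rule — branch into F ((!R -> S) || P)  //  F (!U -> !S).
              branch 2.1.1.1 (add F ((!R -> S) || P)):
                F ((!R -> S) || P): α-rule — add F (!R -> S), F P.
                F (!R -> S): α-rule — add T !R, F S.
                ○ open, literals {P=0, R=0, S=0, U=1}.
              branch 2.1.1.2 (add F (!U -> !S)):
                F (!U -> !S): α-rule — add T !U, F !S.
                × closes — contains both U and !U.
          branch 2.1.2 (add F U, T (U -> R)):
            F (((!R -> S) || P) && (!U -> !S)): β-rule — branch into F ((!R -> S) || P)  //  F (!U -> !S).
              branch 2.1.2.1 (add F ((!R -> S) || P)):
                F ((!R -> S) || P): α-rule — add F (!R -> S), F P.
                F (!R -> S): α-rule — add T !R, F S.
                T (U -> R): β-rule — branch into F U  //  T R.
                  branch 2.1.2.1.1 (add F U):
                    ○ open, literals {P=0, R=0, S=0, U=0}.
                  branch 2.1.2.1.2 (add T R):
                    × closes — contains both R and !R.
              branch 2.1.2.2 (add F (!U -> !S)):
                F (!U -> !S): α-rule — add T !U, F !S.
                T (U -> R): β-rule — branch into F U  //  T R.
                  branch 2.1.2.2.1 (add F U):
                    ○ open, literals {S=1, U=0}.
                  branch 2.1.2.2.2 (add T R):
                    ○ open, literals {R=1, S=1, U=0}.
      branch 2.2 (add T T):
        ○ open, literals {T=1}.
2 branches closed, 6 open.
Each open branch fixes some atoms; the unmentioned ones are free. Counting distinct full assignments: branch {P=1} (U, T, R, S, Q) contributes 32 new; branch {P=0, R=0, S=0, U=1} (T, Q) contributes 4 new; branch {P=0, R=0, S=0, U=0} (T, Q) contributes 4 new; branch {S=1, U=0} (T, P, R, Q) contributes 8 new; branch {R=1, S=1, U=0} (T, P, Q) contributes 0 new; branch {T=1} (U, P, R, S, Q) contributes 8 new. Total: 56.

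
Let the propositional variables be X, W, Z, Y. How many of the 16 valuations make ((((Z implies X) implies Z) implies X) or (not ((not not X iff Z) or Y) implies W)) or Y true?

15

Initial set: {(((((Z implies X) implies Z) implies X) or (not ((not not X iff Z) or Y) implies W)) or Y)}.
(((((Z implies X) implies Z) implies X) or (not ((not not X iff Z) or Y) implies W)) or Y): β-rule — branch into ((((Z implies X) implies Z) implies X) or (not ((not not X iff Z) or Y) implies W))  //  Y.
  branch 1 (add ((((Z implies X) implies Z) implies X) or (not ((not not X iff Z) or Y) implies W))):
    ((((Z implies X) implies Z) implies X) or (not ((not not X iff Z) or Y) implies W)): β-rule — branch into (((Z implies X) implies Z) implies X)  //  (not ((not not X iff Z) or Y) implies W).
      branch 1.1 (add (((Z implies X) implies Z) implies X)):
        (((Z implies X) implies Z) implies X): β-rule — branch into not ((Z implies X) implies Z)  //  X.
          branch 1.1.1 (add not ((Z implies X) implies Z)):
            not ((Z implies X) implies Z): α-rule — add (Z implies X), not Z.
            (Z implies X): β-rule — branch into not Z  //  X.
              branch 1.1.1.1 (add not Z):
                ○ open, literals {Z=false}.
              branch 1.1.1.2 (add X):
                ○ open, literals {X=true, Z=false}.
          branch 1.1.2 (add X):
            ○ open, literals {X=true}.
      branch 1.2 (add (not ((not not X iff Z) or Y) implies W)):
        (not ((not not X iff Z) or Y) implies W): β-rule — branch into not not ((not not X iff Z) or Y)  //  W.
          branch 1.2.1 (add not not ((not not X iff Z) or Y)):
            not not ((not not X iff Z) or Y): β-rule — branch into (not not X iff Z)  //  Y.
              branch 1.2.1.1 (add (not not X iff Z)):
                (not not X iff Z): β-rule — branch into not not X, Z  //  not not not X, not Z.
                  branch 1.2.1.1.1 (add not not X, Z):
                    not not X: drop double negation, giving X.
                    ○ open, literals {X=true, Z=true}.
                  branch 1.2.1.1.2 (add not not not X, not Z):
                    not not not X: drop double negation, giving not X.
                    ○ open, literals {X=false, Z=false}.
              branch 1.2.1.2 (add Y):
                ○ open, literals {Y=true}.
          branch 1.2.2 (add W):
            ○ open, literals {W=true}.
  branch 2 (add Y):
    ○ open, literals {Y=true}.
0 branches closed, 8 open.
Each open branch fixes some atoms; the unmentioned ones are free. Counting distinct full assignments: branch {Z=false} (X, W, Y) contributes 8 new; branch {X=true, Z=false} (W, Y) contributes 0 new; branch {X=true} (W, Z, Y) contributes 4 new; branch {X=true, Z=true} (W, Y) contributes 0 new; branch {X=false, Z=false} (W, Y) contributes 0 new; branch {Y=true} (X, W, Z) contributes 2 new; branch {W=true} (X, Z, Y) contributes 1 new; branch {Y=true} (X, W, Z) contributes 0 new. Total: 15.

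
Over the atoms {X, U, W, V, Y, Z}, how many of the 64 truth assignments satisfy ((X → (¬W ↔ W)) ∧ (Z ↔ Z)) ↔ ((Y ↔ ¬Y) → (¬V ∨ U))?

32

Initial set: {(((X → (¬W ↔ W)) ∧ (Z ↔ Z)) ↔ ((Y ↔ ¬Y) → (¬V ∨ U)))}.
(((X → (¬W ↔ W)) ∧ (Z ↔ Z)) ↔ ((Y ↔ ¬Y) → (¬V ∨ U))): β-rule — branch into ((X → (¬W ↔ W)) ∧ (Z ↔ Z)), ((Y ↔ ¬Y) → (¬V ∨ U))  //  ¬((X → (¬W ↔ W)) ∧ (Z ↔ Z)), ¬((Y ↔ ¬Y) → (¬V ∨ U)).
  branch 1 (add ((X → (¬W ↔ W)) ∧ (Z ↔ Z)), ((Y ↔ ¬Y) → (¬V ∨ U))):
    ((X → (¬W ↔ W)) ∧ (Z ↔ Z)): α-rule — add (X → (¬W ↔ W)), (Z ↔ Z).
    ((Y ↔ ¬Y) → (¬V ∨ U)): β-rule — branch into ¬(Y ↔ ¬Y)  //  (¬V ∨ U).
      branch 1.1 (add ¬(Y ↔ ¬Y)):
        (X → (¬W ↔ W)): β-rule — branch into ¬X  //  (¬W ↔ W).
          branch 1.1.1 (add ¬X):
            (Z ↔ Z): β-rule — branch into Z, Z  //  ¬Z, ¬Z.
              branch 1.1.1.1 (add Z, Z):
                ¬(Y ↔ ¬Y): β-rule — branch into Y, ¬¬Y  //  ¬Y, ¬Y.
                  branch 1.1.1.1.1 (add Y, ¬¬Y):
                    ○ open, literals {X=0, Y=1, Z=1}.
                  branch 1.1.1.1.2 (add ¬Y, ¬Y):
                    ○ open, literals {X=0, Y=0, Z=1}.
              branch 1.1.1.2 (add ¬Z, ¬Z):
                ¬(Y ↔ ¬Y): β-rule — branch into Y, ¬¬Y  //  ¬Y, ¬Y.
                  branch 1.1.1.2.1 (add Y, ¬¬Y):
                    ○ open, literals {X=0, Y=1, Z=0}.
                  branch 1.1.1.2.2 (add ¬Y, ¬Y):
                    ○ open, literals {X=0, Y=0, Z=0}.
          branch 1.1.2 (add (¬W ↔ W)):
            (Z ↔ Z): β-rule — branch into Z, Z  //  ¬Z, ¬Z.
              branch 1.1.2.1 (add Z, Z):
                ¬(Y ↔ ¬Y): β-rule — branch into Y, ¬¬Y  //  ¬Y, ¬Y.
                  branch 1.1.2.1.1 (add Y, ¬¬Y):
                    (¬W ↔ W): β-rule — branch into ¬W, W  //  ¬¬W, ¬W.
                      branch 1.1.2.1.1.1 (add ¬W, W):
                        × closes — contains both W and ¬W.
                      branch 1.1.2.1.1.2 (add ¬¬W, ¬W):
                        × closes — contains both W and ¬W.
                  branch 1.1.2.1.2 (add ¬Y, ¬Y):
                    (¬W ↔ W): β-rule — branch into ¬W, W  //  ¬¬W, ¬W.
                      branch 1.1.2.1.2.1 (add ¬W, W):
                        × closes — contains both W and ¬W.
                      branch 1.1.2.1.2.2 (add ¬¬W, ¬W):
                        × closes — contains both W and ¬W.
              branch 1.1.2.2 (add ¬Z, ¬Z):
                ¬(Y ↔ ¬Y): β-rule — branch into Y, ¬¬Y  //  ¬Y, ¬Y.
                  branch 1.1.2.2.1 (add Y, ¬¬Y):
                    (¬W ↔ W): β-rule — branch into ¬W, W  //  ¬¬W, ¬W.
                      branch 1.1.2.2.1.1 (add ¬W, W):
                        × closes — contains both W and ¬W.
                      branch 1.1.2.2.1.2 (add ¬¬W, ¬W):
                        × closes — contains both W and ¬W.
                  branch 1.1.2.2.2 (add ¬Y, ¬Y):
                    (¬W ↔ W): β-rule — branch into ¬W, W  //  ¬¬W, ¬W.
                      branch 1.1.2.2.2.1 (add ¬W, W):
                        × closes — contains both W and ¬W.
                      branch 1.1.2.2.2.2 (add ¬¬W, ¬W):
                        × closes — contains both W and ¬W.
      branch 1.2 (add (¬V ∨ U)):
        (X → (¬W ↔ W)): β-rule — branch into ¬X  //  (¬W ↔ W).
          branch 1.2.1 (add ¬X):
            (Z ↔ Z): β-rule — branch into Z, Z  //  ¬Z, ¬Z.
              branch 1.2.1.1 (add Z, Z):
                (¬V ∨ U): β-rule — branch into ¬V  //  U.
                  branch 1.2.1.1.1 (add ¬V):
                    ○ open, literals {V=0, X=0, Z=1}.
                  branch 1.2.1.1.2 (add U):
                    ○ open, literals {U=1, X=0, Z=1}.
              branch 1.2.1.2 (add ¬Z, ¬Z):
                (¬V ∨ U): β-rule — branch into ¬V  //  U.
                  branch 1.2.1.2.1 (add ¬V):
                    ○ open, literals {V=0, X=0, Z=0}.
                  branch 1.2.1.2.2 (add U):
                    ○ open, literals {U=1, X=0, Z=0}.
          branch 1.2.2 (add (¬W ↔ W)):
            (Z ↔ Z): β-rule — branch into Z, Z  //  ¬Z, ¬Z.
              branch 1.2.2.1 (add Z, Z):
                (¬V ∨ U): β-rule — branch into ¬V  //  U.
                  branch 1.2.2.1.1 (add ¬V):
                    (¬W ↔ W): β-rule — branch into ¬W, W  //  ¬¬W, ¬W.
                      branch 1.2.2.1.1.1 (add ¬W, W):
                        × closes — contains both W and ¬W.
                      branch 1.2.2.1.1.2 (add ¬¬W, ¬W):
                        × closes — contains both W and ¬W.
                  branch 1.2.2.1.2 (add U):
                    (¬W ↔ W): β-rule — branch into ¬W, W  //  ¬¬W, ¬W.
                      branch 1.2.2.1.2.1 (add ¬W, W):
                        × closes — contains both W and ¬W.
                      branch 1.2.2.1.2.2 (add ¬¬W, ¬W):
                        × closes — contains both W and ¬W.
              branch 1.2.2.2 (add ¬Z, ¬Z):
                (¬V ∨ U): β-rule — branch into ¬V  //  U.
                  branch 1.2.2.2.1 (add ¬V):
                    (¬W ↔ W): β-rule — branch into ¬W, W  //  ¬¬W, ¬W.
                      branch 1.2.2.2.1.1 (add ¬W, W):
                        × closes — contains both W and ¬W.
                      branch 1.2.2.2.1.2 (add ¬¬W, ¬W):
                        × closes — contains both W and ¬W.
                  branch 1.2.2.2.2 (add U):
                    (¬W ↔ W): β-rule — branch into ¬W, W  //  ¬¬W, ¬W.
                      branch 1.2.2.2.2.1 (add ¬W, W):
                        × closes — contains both W and ¬W.
                      branch 1.2.2.2.2.2 (add ¬¬W, ¬W):
                        × closes — contains both W and ¬W.
  branch 2 (add ¬((X → (¬W ↔ W)) ∧ (Z ↔ Z)), ¬((Y ↔ ¬Y) → (¬V ∨ U))):
    ¬((Y ↔ ¬Y) → (¬V ∨ U)): α-rule — add (Y ↔ ¬Y), ¬(¬V ∨ U).
    ¬(¬V ∨ U): α-rule — add ¬¬V, ¬U.
    ¬((X → (¬W ↔ W)) ∧ (Z ↔ Z)): β-rule — branch into ¬(X → (¬W ↔ W))  //  ¬(Z ↔ Z).
      branch 2.1 (add ¬(X → (¬W ↔ W))):
        ¬(X → (¬W ↔ W)): α-rule — add X, ¬(¬W ↔ W).
        (Y ↔ ¬Y): β-rule — branch into Y, ¬Y  //  ¬Y, ¬¬Y.
          branch 2.1.1 (add Y, ¬Y):
            × closes — contains both Y and ¬Y.
          branch 2.1.2 (add ¬Y, ¬¬Y):
            × closes — contains both Y and ¬Y.
      branch 2.2 (add ¬(Z ↔ Z)):
        (Y ↔ ¬Y): β-rule — branch into Y, ¬Y  //  ¬Y, ¬¬Y.
          branch 2.2.1 (add Y, ¬Y):
            × closes — contains both Y and ¬Y.
          branch 2.2.2 (add ¬Y, ¬¬Y):
            × closes — contains both Y and ¬Y.
20 branches closed, 8 open.
Each open branch fixes some atoms; the unmentioned ones are free. Counting distinct full assignments: branch {X=0, Y=1, Z=1} (U, W, V) contributes 8 new; branch {X=0, Y=0, Z=1} (U, W, V) contributes 8 new; branch {X=0, Y=1, Z=0} (U, W, V) contributes 8 new; branch {X=0, Y=0, Z=0} (U, W, V) contributes 8 new; branch {V=0, X=0, Z=1} (U, W, Y) contributes 0 new; branch {U=1, X=0, Z=1} (W, V, Y) contributes 0 new; branch {V=0, X=0, Z=0} (U, W, Y) contributes 0 new; branch {U=1, X=0, Z=0} (W, V, Y) contributes 0 new. Total: 32.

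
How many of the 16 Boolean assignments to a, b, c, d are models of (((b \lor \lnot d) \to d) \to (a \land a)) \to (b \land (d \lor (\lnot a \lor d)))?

Initial set: {((((b \lor \lnot d) \to d) \to (a \land a)) \to (b \land (d \lor (\lnot a \lor d))))}.
((((b \lor \lnot d) \to d) \to (a \land a)) \to (b \land (d \lor (\lnot a \lor d)))): β-rule — branch into \lnot (((b \lor \lnot d) \to d) \to (a \land a))  //  (b \land (d \lor (\lnot a \lor d))).
  branch 1 (add \lnot (((b \lor \lnot d) \to d) \to (a \land a))):
    \lnot (((b \lor \lnot d) \to d) \to (a \land a)): α-rule — add ((b \lor \lnot d) \to d), \lnot (a \land a).
    ((b \lor \lnot d) \to d): β-rule — branch into \lnot (b \lor \lnot d)  //  d.
      branch 1.1 (add \lnot (b \lor \lnot d)):
        \lnot (b \lor \lnot d): α-rule — add \lnot b, \lnot \lnot d.
        \lnot (a \land a): β-rule — branch into \lnot a  //  \lnot a.
          branch 1.1.1 (add \lnot a):
            ○ open, literals {a=0, b=0, d=1}.
          branch 1.1.2 (add \lnot a):
            ○ open, literals {a=0, b=0, d=1}.
      branch 1.2 (add d):
        \lnot (a \land a): β-rule — branch into \lnot a  //  \lnot a.
          branch 1.2.1 (add \lnot a):
            ○ open, literals {a=0, d=1}.
          branch 1.2.2 (add \lnot a):
            ○ open, literals {a=0, d=1}.
  branch 2 (add (b \land (d \lor (\lnot a \lor d)))):
    (b \land (d \lor (\lnot a \lor d))): α-rule — add b, (d \lor (\lnot a \lor d)).
    (d \lor (\lnot a \lor d)): β-rule — branch into d  //  (\lnot a \lor d).
      branch 2.1 (add d):
        ○ open, literals {b=1, d=1}.
      branch 2.2 (add (\lnot a \lor d)):
        (\lnot a \lor d): β-rule — branch into \lnot a  //  d.
          branch 2.2.1 (add \lnot a):
            ○ open, literals {a=0, b=1}.
          branch 2.2.2 (add d):
            ○ open, literals {b=1, d=1}.
0 branches closed, 7 open.
Each open branch fixes some atoms; the unmentioned ones are free. Counting distinct full assignments: branch {a=0, b=0, d=1} (c) contributes 2 new; branch {a=0, b=0, d=1} (c) contributes 0 new; branch {a=0, d=1} (b, c) contributes 2 new; branch {a=0, d=1} (b, c) contributes 0 new; branch {b=1, d=1} (a, c) contributes 2 new; branch {a=0, b=1} (c, d) contributes 2 new; branch {b=1, d=1} (a, c) contributes 0 new. Total: 8.

8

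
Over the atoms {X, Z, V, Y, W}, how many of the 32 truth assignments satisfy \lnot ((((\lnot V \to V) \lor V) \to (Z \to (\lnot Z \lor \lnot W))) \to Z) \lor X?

24

Initial set: {(\lnot ((((\lnot V \to V) \lor V) \to (Z \to (\lnot Z \lor \lnot W))) \to Z) \lor X)}.
(\lnot ((((\lnot V \to V) \lor V) \to (Z \to (\lnot Z \lor \lnot W))) \to Z) \lor X): β-rule — branch into \lnot ((((\lnot V \to V) \lor V) \to (Z \to (\lnot Z \lor \lnot W))) \to Z)  //  X.
  branch 1 (add \lnot ((((\lnot V \to V) \lor V) \to (Z \to (\lnot Z \lor \lnot W))) \to Z)):
    \lnot ((((\lnot V \to V) \lor V) \to (Z \to (\lnot Z \lor \lnot W))) \to Z): α-rule — add (((\lnot V \to V) \lor V) \to (Z \to (\lnot Z \lor \lnot W))), \lnot Z.
    (((\lnot V \to V) \lor V) \to (Z \to (\lnot Z \lor \lnot W))): β-rule — branch into \lnot ((\lnot V \to V) \lor V)  //  (Z \to (\lnot Z \lor \lnot W)).
      branch 1.1 (add \lnot ((\lnot V \to V) \lor V)):
        \lnot ((\lnot V \to V) \lor V): α-rule — add \lnot (\lnot V \to V), \lnot V.
        \lnot (\lnot V \to V): α-rule — add \lnot V, \lnot V.
        ○ open, literals {V=0, Z=0}.
      branch 1.2 (add (Z \to (\lnot Z \lor \lnot W))):
        (Z \to (\lnot Z \lor \lnot W)): β-rule — branch into \lnot Z  //  (\lnot Z \lor \lnot W).
          branch 1.2.1 (add \lnot Z):
            ○ open, literals {Z=0}.
          branch 1.2.2 (add (\lnot Z \lor \lnot W)):
            (\lnot Z \lor \lnot W): β-rule — branch into \lnot Z  //  \lnot W.
              branch 1.2.2.1 (add \lnot Z):
                ○ open, literals {Z=0}.
              branch 1.2.2.2 (add \lnot W):
                ○ open, literals {W=0, Z=0}.
  branch 2 (add X):
    ○ open, literals {X=1}.
0 branches closed, 5 open.
Each open branch fixes some atoms; the unmentioned ones are free. Counting distinct full assignments: branch {V=0, Z=0} (X, Y, W) contributes 8 new; branch {Z=0} (X, V, Y, W) contributes 8 new; branch {Z=0} (X, V, Y, W) contributes 0 new; branch {W=0, Z=0} (X, V, Y) contributes 0 new; branch {X=1} (Z, V, Y, W) contributes 8 new. Total: 24.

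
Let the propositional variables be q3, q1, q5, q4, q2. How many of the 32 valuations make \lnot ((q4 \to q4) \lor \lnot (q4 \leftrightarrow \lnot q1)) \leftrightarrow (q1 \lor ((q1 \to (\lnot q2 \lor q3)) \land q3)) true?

8

Initial set: {(\lnot ((q4 \to q4) \lor \lnot (q4 \leftrightarrow \lnot q1)) \leftrightarrow (q1 \lor ((q1 \to (\lnot q2 \lor q3)) \land q3)))}.
(\lnot ((q4 \to q4) \lor \lnot (q4 \leftrightarrow \lnot q1)) \leftrightarrow (q1 \lor ((q1 \to (\lnot q2 \lor q3)) \land q3))): β-rule — branch into \lnot ((q4 \to q4) \lor \lnot (q4 \leftrightarrow \lnot q1)), (q1 \lor ((q1 \to (\lnot q2 \lor q3)) \land q3))  //  \lnot \lnot ((q4 \to q4) \lor \lnot (q4 \leftrightarrow \lnot q1)), \lnot (q1 \lor ((q1 \to (\lnot q2 \lor q3)) \land q3)).
  branch 1 (add \lnot ((q4 \to q4) \lor \lnot (q4 \leftrightarrow \lnot q1)), (q1 \lor ((q1 \to (\lnot q2 \lor q3)) \land q3))):
    \lnot ((q4 \to q4) \lor \lnot (q4 \leftrightarrow \lnot q1)): α-rule — add \lnot (q4 \to q4), \lnot \lnot (q4 \leftrightarrow \lnot q1).
    \lnot (q4 \to q4): α-rule — add q4, \lnot q4.
    × closes — contains both q4 and \lnot q4.
  branch 2 (add \lnot \lnot ((q4 \to q4) \lor \lnot (q4 \leftrightarrow \lnot q1)), \lnot (q1 \lor ((q1 \to (\lnot q2 \lor q3)) \land q3))):
    \lnot (q1 \lor ((q1 \to (\lnot q2 \lor q3)) \land q3)): α-rule — add \lnot q1, \lnot ((q1 \to (\lnot q2 \lor q3)) \land q3).
    \lnot \lnot ((q4 \to q4) \lor \lnot (q4 \leftrightarrow \lnot q1)): β-rule — branch into (q4 \to q4)  //  \lnot (q4 \leftrightarrow \lnot q1).
      branch 2.1 (add (q4 \to q4)):
        \lnot ((q1 \to (\lnot q2 \lor q3)) \land q3): β-rule — branch into \lnot (q1 \to (\lnot q2 \lor q3))  //  \lnot q3.
          branch 2.1.1 (add \lnot (q1 \to (\lnot q2 \lor q3))):
            \lnot (q1 \to (\lnot q2 \lor q3)): α-rule — add q1, \lnot (\lnot q2 \lor q3).
            × closes — contains both q1 and \lnot q1.
          branch 2.1.2 (add \lnot q3):
            (q4 \to q4): β-rule — branch into \lnot q4  //  q4.
              branch 2.1.2.1 (add \lnot q4):
                ○ open, literals {q1=0, q3=0, q4=0}.
              branch 2.1.2.2 (add q4):
                ○ open, literals {q1=0, q3=0, q4=1}.
      branch 2.2 (add \lnot (q4 \leftrightarrow \lnot q1)):
        \lnot ((q1 \to (\lnot q2 \lor q3)) \land q3): β-rule — branch into \lnot (q1 \to (\lnot q2 \lor q3))  //  \lnot q3.
          branch 2.2.1 (add \lnot (q1 \to (\lnot q2 \lor q3))):
            \lnot (q1 \to (\lnot q2 \lor q3)): α-rule — add q1, \lnot (\lnot q2 \lor q3).
            × closes — contains both q1 and \lnot q1.
          branch 2.2.2 (add \lnot q3):
            \lnot (q4 \leftrightarrow \lnot q1): β-rule — branch into q4, \lnot \lnot q1  //  \lnot q4, \lnot q1.
              branch 2.2.2.1 (add q4, \lnot \lnot q1):
                × closes — contains both q1 and \lnot q1.
              branch 2.2.2.2 (add \lnot q4, \lnot q1):
                ○ open, literals {q1=0, q3=0, q4=0}.
4 branches closed, 3 open.
Each open branch fixes some atoms; the unmentioned ones are free. Counting distinct full assignments: branch {q1=0, q3=0, q4=0} (q5, q2) contributes 4 new; branch {q1=0, q3=0, q4=1} (q5, q2) contributes 4 new; branch {q1=0, q3=0, q4=0} (q5, q2) contributes 0 new. Total: 8.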